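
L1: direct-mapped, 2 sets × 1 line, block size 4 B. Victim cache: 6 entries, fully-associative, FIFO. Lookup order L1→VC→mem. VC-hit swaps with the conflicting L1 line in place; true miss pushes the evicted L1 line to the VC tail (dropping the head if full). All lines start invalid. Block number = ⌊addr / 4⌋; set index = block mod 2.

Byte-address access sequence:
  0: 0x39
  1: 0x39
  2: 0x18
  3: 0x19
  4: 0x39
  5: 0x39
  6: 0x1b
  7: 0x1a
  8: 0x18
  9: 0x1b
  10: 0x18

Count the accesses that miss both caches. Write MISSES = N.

0: 0x39 (blk 14, set 0) → MISS  vc=[]
1: 0x39 (blk 14, set 0) → L1-HIT  vc=[]
2: 0x18 (blk 6, set 0) → MISS  vc=[14]
3: 0x19 (blk 6, set 0) → L1-HIT  vc=[14]
4: 0x39 (blk 14, set 0) → VC-HIT  vc=[6]
5: 0x39 (blk 14, set 0) → L1-HIT  vc=[6]
6: 0x1b (blk 6, set 0) → VC-HIT  vc=[14]
7: 0x1a (blk 6, set 0) → L1-HIT  vc=[14]
8: 0x18 (blk 6, set 0) → L1-HIT  vc=[14]
9: 0x1b (blk 6, set 0) → L1-HIT  vc=[14]
10: 0x18 (blk 6, set 0) → L1-HIT  vc=[14]

MISSES = 2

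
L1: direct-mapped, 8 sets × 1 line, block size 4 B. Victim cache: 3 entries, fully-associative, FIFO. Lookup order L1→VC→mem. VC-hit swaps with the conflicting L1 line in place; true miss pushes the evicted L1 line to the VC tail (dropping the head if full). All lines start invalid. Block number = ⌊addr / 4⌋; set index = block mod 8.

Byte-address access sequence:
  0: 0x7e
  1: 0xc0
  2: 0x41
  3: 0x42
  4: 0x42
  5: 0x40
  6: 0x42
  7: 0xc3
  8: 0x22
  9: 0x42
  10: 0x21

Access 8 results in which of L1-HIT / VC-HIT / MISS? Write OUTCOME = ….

#0 0x7e→b31/s7 MISS; vc=[]
#1 0xc0→b48/s0 MISS; vc=[]
#2 0x41→b16/s0 MISS; vc=[48]
#3 0x42→b16/s0 L1-HIT; vc=[48]
#4 0x42→b16/s0 L1-HIT; vc=[48]
#5 0x40→b16/s0 L1-HIT; vc=[48]
#6 0x42→b16/s0 L1-HIT; vc=[48]
#7 0xc3→b48/s0 VC-HIT; vc=[16]
#8 0x22→b8/s0 MISS; vc=[16,48]
#9 0x42→b16/s0 VC-HIT; vc=[8,48]
#10 0x21→b8/s0 VC-HIT; vc=[16,48]

OUTCOME = MISS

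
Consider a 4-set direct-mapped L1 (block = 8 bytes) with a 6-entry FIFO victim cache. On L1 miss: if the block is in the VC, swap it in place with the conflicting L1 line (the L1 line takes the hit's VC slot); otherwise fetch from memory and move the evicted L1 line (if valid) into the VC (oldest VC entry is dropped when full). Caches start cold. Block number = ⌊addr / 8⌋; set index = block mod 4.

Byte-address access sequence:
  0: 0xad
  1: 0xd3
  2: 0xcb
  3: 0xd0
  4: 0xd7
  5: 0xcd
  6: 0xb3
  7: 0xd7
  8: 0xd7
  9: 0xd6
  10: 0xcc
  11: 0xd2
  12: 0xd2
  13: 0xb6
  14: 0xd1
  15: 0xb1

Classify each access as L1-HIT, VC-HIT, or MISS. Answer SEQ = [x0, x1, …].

#0 0xad→b21/s1 MISS; vc=[]
#1 0xd3→b26/s2 MISS; vc=[]
#2 0xcb→b25/s1 MISS; vc=[21]
#3 0xd0→b26/s2 L1-HIT; vc=[21]
#4 0xd7→b26/s2 L1-HIT; vc=[21]
#5 0xcd→b25/s1 L1-HIT; vc=[21]
#6 0xb3→b22/s2 MISS; vc=[21,26]
#7 0xd7→b26/s2 VC-HIT; vc=[21,22]
#8 0xd7→b26/s2 L1-HIT; vc=[21,22]
#9 0xd6→b26/s2 L1-HIT; vc=[21,22]
#10 0xcc→b25/s1 L1-HIT; vc=[21,22]
#11 0xd2→b26/s2 L1-HIT; vc=[21,22]
#12 0xd2→b26/s2 L1-HIT; vc=[21,22]
#13 0xb6→b22/s2 VC-HIT; vc=[21,26]
#14 0xd1→b26/s2 VC-HIT; vc=[21,22]
#15 0xb1→b22/s2 VC-HIT; vc=[21,26]

SEQ = [MISS, MISS, MISS, L1-HIT, L1-HIT, L1-HIT, MISS, VC-HIT, L1-HIT, L1-HIT, L1-HIT, L1-HIT, L1-HIT, VC-HIT, VC-HIT, VC-HIT]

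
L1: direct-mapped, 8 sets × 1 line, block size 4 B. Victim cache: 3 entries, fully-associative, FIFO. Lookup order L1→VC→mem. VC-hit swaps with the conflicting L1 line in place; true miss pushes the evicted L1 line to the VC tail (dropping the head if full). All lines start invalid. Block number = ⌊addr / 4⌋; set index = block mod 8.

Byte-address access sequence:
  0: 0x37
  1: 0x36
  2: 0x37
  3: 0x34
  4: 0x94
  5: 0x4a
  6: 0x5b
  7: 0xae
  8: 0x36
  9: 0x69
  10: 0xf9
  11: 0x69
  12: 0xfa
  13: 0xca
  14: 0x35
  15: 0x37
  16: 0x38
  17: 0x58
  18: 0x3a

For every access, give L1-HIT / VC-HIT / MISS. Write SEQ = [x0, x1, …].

  [0] addr=0x37 blk=13 s=5: MISS | VC []
  [1] addr=0x36 blk=13 s=5: L1-HIT | VC []
  [2] addr=0x37 blk=13 s=5: L1-HIT | VC []
  [3] addr=0x34 blk=13 s=5: L1-HIT | VC []
  [4] addr=0x94 blk=37 s=5: MISS | VC [13]
  [5] addr=0x4a blk=18 s=2: MISS | VC [13]
  [6] addr=0x5b blk=22 s=6: MISS | VC [13]
  [7] addr=0xae blk=43 s=3: MISS | VC [13]
  [8] addr=0x36 blk=13 s=5: VC-HIT | VC [37]
  [9] addr=0x69 blk=26 s=2: MISS | VC [37, 18]
  [10] addr=0xf9 blk=62 s=6: MISS | VC [37, 18, 22]
  [11] addr=0x69 blk=26 s=2: L1-HIT | VC [37, 18, 22]
  [12] addr=0xfa blk=62 s=6: L1-HIT | VC [37, 18, 22]
  [13] addr=0xca blk=50 s=2: MISS | VC [18, 22, 26]
  [14] addr=0x35 blk=13 s=5: L1-HIT | VC [18, 22, 26]
  [15] addr=0x37 blk=13 s=5: L1-HIT | VC [18, 22, 26]
  [16] addr=0x38 blk=14 s=6: MISS | VC [22, 26, 62]
  [17] addr=0x58 blk=22 s=6: VC-HIT | VC [14, 26, 62]
  [18] addr=0x3a blk=14 s=6: VC-HIT | VC [22, 26, 62]

SEQ = [MISS, L1-HIT, L1-HIT, L1-HIT, MISS, MISS, MISS, MISS, VC-HIT, MISS, MISS, L1-HIT, L1-HIT, MISS, L1-HIT, L1-HIT, MISS, VC-HIT, VC-HIT]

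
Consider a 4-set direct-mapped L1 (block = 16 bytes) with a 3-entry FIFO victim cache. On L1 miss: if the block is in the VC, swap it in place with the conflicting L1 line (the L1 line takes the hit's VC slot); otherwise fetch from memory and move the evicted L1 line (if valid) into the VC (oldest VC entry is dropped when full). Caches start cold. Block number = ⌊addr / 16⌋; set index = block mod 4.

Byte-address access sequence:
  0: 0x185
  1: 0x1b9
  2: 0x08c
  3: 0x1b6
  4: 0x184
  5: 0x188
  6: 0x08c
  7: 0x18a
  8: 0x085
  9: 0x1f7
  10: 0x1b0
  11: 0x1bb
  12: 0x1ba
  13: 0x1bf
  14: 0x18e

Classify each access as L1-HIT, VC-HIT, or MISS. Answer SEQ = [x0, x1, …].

SEQ = [MISS, MISS, MISS, L1-HIT, VC-HIT, L1-HIT, VC-HIT, VC-HIT, VC-HIT, MISS, VC-HIT, L1-HIT, L1-HIT, L1-HIT, VC-HIT]

#0 0x185→b24/s0 MISS; vc=[]
#1 0x1b9→b27/s3 MISS; vc=[]
#2 0x8c→b8/s0 MISS; vc=[24]
#3 0x1b6→b27/s3 L1-HIT; vc=[24]
#4 0x184→b24/s0 VC-HIT; vc=[8]
#5 0x188→b24/s0 L1-HIT; vc=[8]
#6 0x8c→b8/s0 VC-HIT; vc=[24]
#7 0x18a→b24/s0 VC-HIT; vc=[8]
#8 0x85→b8/s0 VC-HIT; vc=[24]
#9 0x1f7→b31/s3 MISS; vc=[24,27]
#10 0x1b0→b27/s3 VC-HIT; vc=[24,31]
#11 0x1bb→b27/s3 L1-HIT; vc=[24,31]
#12 0x1ba→b27/s3 L1-HIT; vc=[24,31]
#13 0x1bf→b27/s3 L1-HIT; vc=[24,31]
#14 0x18e→b24/s0 VC-HIT; vc=[8,31]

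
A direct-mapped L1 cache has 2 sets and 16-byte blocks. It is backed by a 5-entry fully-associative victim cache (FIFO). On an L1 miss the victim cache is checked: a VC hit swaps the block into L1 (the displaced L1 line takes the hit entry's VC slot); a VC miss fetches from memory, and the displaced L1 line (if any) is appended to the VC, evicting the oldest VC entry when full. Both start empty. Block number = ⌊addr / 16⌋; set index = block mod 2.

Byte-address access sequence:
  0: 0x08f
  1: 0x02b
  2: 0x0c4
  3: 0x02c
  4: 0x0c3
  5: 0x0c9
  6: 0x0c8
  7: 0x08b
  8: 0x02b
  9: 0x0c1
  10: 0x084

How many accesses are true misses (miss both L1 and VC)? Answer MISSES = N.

MISSES = 3

0: 0x8f (blk 8, set 0) → MISS  vc=[]
1: 0x2b (blk 2, set 0) → MISS  vc=[8]
2: 0xc4 (blk 12, set 0) → MISS  vc=[8, 2]
3: 0x2c (blk 2, set 0) → VC-HIT  vc=[8, 12]
4: 0xc3 (blk 12, set 0) → VC-HIT  vc=[8, 2]
5: 0xc9 (blk 12, set 0) → L1-HIT  vc=[8, 2]
6: 0xc8 (blk 12, set 0) → L1-HIT  vc=[8, 2]
7: 0x8b (blk 8, set 0) → VC-HIT  vc=[12, 2]
8: 0x2b (blk 2, set 0) → VC-HIT  vc=[12, 8]
9: 0xc1 (blk 12, set 0) → VC-HIT  vc=[2, 8]
10: 0x84 (blk 8, set 0) → VC-HIT  vc=[2, 12]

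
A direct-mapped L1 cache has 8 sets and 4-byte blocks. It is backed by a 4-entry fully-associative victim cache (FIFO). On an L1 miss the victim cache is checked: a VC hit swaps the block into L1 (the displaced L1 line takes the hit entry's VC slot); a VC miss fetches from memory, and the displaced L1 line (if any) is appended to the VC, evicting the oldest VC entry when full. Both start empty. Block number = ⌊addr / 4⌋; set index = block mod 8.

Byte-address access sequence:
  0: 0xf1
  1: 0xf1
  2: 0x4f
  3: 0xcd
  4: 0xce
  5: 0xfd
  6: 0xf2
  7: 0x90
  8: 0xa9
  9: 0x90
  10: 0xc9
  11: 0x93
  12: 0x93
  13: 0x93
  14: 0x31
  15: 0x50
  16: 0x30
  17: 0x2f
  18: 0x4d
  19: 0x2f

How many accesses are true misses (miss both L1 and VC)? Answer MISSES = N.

MISSES = 11

  [0] addr=0xf1 blk=60 s=4: MISS | VC []
  [1] addr=0xf1 blk=60 s=4: L1-HIT | VC []
  [2] addr=0x4f blk=19 s=3: MISS | VC []
  [3] addr=0xcd blk=51 s=3: MISS | VC [19]
  [4] addr=0xce blk=51 s=3: L1-HIT | VC [19]
  [5] addr=0xfd blk=63 s=7: MISS | VC [19]
  [6] addr=0xf2 blk=60 s=4: L1-HIT | VC [19]
  [7] addr=0x90 blk=36 s=4: MISS | VC [19, 60]
  [8] addr=0xa9 blk=42 s=2: MISS | VC [19, 60]
  [9] addr=0x90 blk=36 s=4: L1-HIT | VC [19, 60]
  [10] addr=0xc9 blk=50 s=2: MISS | VC [19, 60, 42]
  [11] addr=0x93 blk=36 s=4: L1-HIT | VC [19, 60, 42]
  [12] addr=0x93 blk=36 s=4: L1-HIT | VC [19, 60, 42]
  [13] addr=0x93 blk=36 s=4: L1-HIT | VC [19, 60, 42]
  [14] addr=0x31 blk=12 s=4: MISS | VC [19, 60, 42, 36]
  [15] addr=0x50 blk=20 s=4: MISS | VC [60, 42, 36, 12]
  [16] addr=0x30 blk=12 s=4: VC-HIT | VC [60, 42, 36, 20]
  [17] addr=0x2f blk=11 s=3: MISS | VC [42, 36, 20, 51]
  [18] addr=0x4d blk=19 s=3: MISS | VC [36, 20, 51, 11]
  [19] addr=0x2f blk=11 s=3: VC-HIT | VC [36, 20, 51, 19]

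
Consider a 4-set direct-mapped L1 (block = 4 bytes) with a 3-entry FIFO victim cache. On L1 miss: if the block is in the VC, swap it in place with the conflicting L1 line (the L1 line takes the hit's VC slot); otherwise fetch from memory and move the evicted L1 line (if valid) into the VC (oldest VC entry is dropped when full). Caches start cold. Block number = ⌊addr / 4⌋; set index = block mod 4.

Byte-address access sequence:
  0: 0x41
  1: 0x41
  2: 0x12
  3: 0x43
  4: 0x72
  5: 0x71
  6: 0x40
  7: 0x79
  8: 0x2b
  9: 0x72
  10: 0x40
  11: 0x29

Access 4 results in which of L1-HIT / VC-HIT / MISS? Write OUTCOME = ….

OUTCOME = MISS

0: 0x41 (blk 16, set 0) → MISS  vc=[]
1: 0x41 (blk 16, set 0) → L1-HIT  vc=[]
2: 0x12 (blk 4, set 0) → MISS  vc=[16]
3: 0x43 (blk 16, set 0) → VC-HIT  vc=[4]
4: 0x72 (blk 28, set 0) → MISS  vc=[4, 16]
5: 0x71 (blk 28, set 0) → L1-HIT  vc=[4, 16]
6: 0x40 (blk 16, set 0) → VC-HIT  vc=[4, 28]
7: 0x79 (blk 30, set 2) → MISS  vc=[4, 28]
8: 0x2b (blk 10, set 2) → MISS  vc=[4, 28, 30]
9: 0x72 (blk 28, set 0) → VC-HIT  vc=[4, 16, 30]
10: 0x40 (blk 16, set 0) → VC-HIT  vc=[4, 28, 30]
11: 0x29 (blk 10, set 2) → L1-HIT  vc=[4, 28, 30]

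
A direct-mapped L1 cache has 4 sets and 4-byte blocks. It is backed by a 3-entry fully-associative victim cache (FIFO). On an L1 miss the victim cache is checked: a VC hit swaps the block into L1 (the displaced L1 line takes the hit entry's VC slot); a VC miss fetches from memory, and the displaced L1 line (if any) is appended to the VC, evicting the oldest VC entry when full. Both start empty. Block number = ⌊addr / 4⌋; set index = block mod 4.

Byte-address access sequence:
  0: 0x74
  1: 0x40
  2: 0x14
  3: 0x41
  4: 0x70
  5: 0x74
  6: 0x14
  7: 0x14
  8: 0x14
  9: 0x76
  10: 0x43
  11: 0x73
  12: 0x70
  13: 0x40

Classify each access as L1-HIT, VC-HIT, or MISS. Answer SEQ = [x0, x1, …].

0: 0x74 (blk 29, set 1) → MISS  vc=[]
1: 0x40 (blk 16, set 0) → MISS  vc=[]
2: 0x14 (blk 5, set 1) → MISS  vc=[29]
3: 0x41 (blk 16, set 0) → L1-HIT  vc=[29]
4: 0x70 (blk 28, set 0) → MISS  vc=[29, 16]
5: 0x74 (blk 29, set 1) → VC-HIT  vc=[5, 16]
6: 0x14 (blk 5, set 1) → VC-HIT  vc=[29, 16]
7: 0x14 (blk 5, set 1) → L1-HIT  vc=[29, 16]
8: 0x14 (blk 5, set 1) → L1-HIT  vc=[29, 16]
9: 0x76 (blk 29, set 1) → VC-HIT  vc=[5, 16]
10: 0x43 (blk 16, set 0) → VC-HIT  vc=[5, 28]
11: 0x73 (blk 28, set 0) → VC-HIT  vc=[5, 16]
12: 0x70 (blk 28, set 0) → L1-HIT  vc=[5, 16]
13: 0x40 (blk 16, set 0) → VC-HIT  vc=[5, 28]

SEQ = [MISS, MISS, MISS, L1-HIT, MISS, VC-HIT, VC-HIT, L1-HIT, L1-HIT, VC-HIT, VC-HIT, VC-HIT, L1-HIT, VC-HIT]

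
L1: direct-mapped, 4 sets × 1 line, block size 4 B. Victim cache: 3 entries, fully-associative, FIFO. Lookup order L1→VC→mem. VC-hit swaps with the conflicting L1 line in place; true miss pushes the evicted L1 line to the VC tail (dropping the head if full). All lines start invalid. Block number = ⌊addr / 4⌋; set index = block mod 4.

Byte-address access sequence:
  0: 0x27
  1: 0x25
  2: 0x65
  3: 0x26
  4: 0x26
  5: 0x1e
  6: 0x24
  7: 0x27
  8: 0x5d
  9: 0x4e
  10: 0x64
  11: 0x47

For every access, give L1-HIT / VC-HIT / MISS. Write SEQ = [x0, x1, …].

  [0] addr=0x27 blk=9 s=1: MISS | VC []
  [1] addr=0x25 blk=9 s=1: L1-HIT | VC []
  [2] addr=0x65 blk=25 s=1: MISS | VC [9]
  [3] addr=0x26 blk=9 s=1: VC-HIT | VC [25]
  [4] addr=0x26 blk=9 s=1: L1-HIT | VC [25]
  [5] addr=0x1e blk=7 s=3: MISS | VC [25]
  [6] addr=0x24 blk=9 s=1: L1-HIT | VC [25]
  [7] addr=0x27 blk=9 s=1: L1-HIT | VC [25]
  [8] addr=0x5d blk=23 s=3: MISS | VC [25, 7]
  [9] addr=0x4e blk=19 s=3: MISS | VC [25, 7, 23]
  [10] addr=0x64 blk=25 s=1: VC-HIT | VC [9, 7, 23]
  [11] addr=0x47 blk=17 s=1: MISS | VC [7, 23, 25]

SEQ = [MISS, L1-HIT, MISS, VC-HIT, L1-HIT, MISS, L1-HIT, L1-HIT, MISS, MISS, VC-HIT, MISS]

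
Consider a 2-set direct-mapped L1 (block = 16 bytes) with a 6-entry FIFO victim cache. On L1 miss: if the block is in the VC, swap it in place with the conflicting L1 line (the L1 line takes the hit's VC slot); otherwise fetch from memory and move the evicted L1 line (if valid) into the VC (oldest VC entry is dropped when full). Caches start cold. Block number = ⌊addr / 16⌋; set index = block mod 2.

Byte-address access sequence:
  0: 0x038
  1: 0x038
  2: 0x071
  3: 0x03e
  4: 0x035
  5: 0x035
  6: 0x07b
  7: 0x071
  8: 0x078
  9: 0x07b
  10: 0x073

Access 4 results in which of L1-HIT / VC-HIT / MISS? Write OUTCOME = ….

OUTCOME = L1-HIT

  [0] addr=0x38 blk=3 s=1: MISS | VC []
  [1] addr=0x38 blk=3 s=1: L1-HIT | VC []
  [2] addr=0x71 blk=7 s=1: MISS | VC [3]
  [3] addr=0x3e blk=3 s=1: VC-HIT | VC [7]
  [4] addr=0x35 blk=3 s=1: L1-HIT | VC [7]
  [5] addr=0x35 blk=3 s=1: L1-HIT | VC [7]
  [6] addr=0x7b blk=7 s=1: VC-HIT | VC [3]
  [7] addr=0x71 blk=7 s=1: L1-HIT | VC [3]
  [8] addr=0x78 blk=7 s=1: L1-HIT | VC [3]
  [9] addr=0x7b blk=7 s=1: L1-HIT | VC [3]
  [10] addr=0x73 blk=7 s=1: L1-HIT | VC [3]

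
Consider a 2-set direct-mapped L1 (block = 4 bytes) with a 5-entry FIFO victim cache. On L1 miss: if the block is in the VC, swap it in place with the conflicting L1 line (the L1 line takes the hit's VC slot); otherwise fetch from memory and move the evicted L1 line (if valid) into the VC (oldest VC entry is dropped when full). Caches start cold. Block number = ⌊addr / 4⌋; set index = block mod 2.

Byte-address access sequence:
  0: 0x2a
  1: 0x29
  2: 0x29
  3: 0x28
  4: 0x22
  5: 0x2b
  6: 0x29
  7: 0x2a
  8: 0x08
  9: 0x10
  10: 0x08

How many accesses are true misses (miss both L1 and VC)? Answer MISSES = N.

MISSES = 4

#0 0x2a→b10/s0 MISS; vc=[]
#1 0x29→b10/s0 L1-HIT; vc=[]
#2 0x29→b10/s0 L1-HIT; vc=[]
#3 0x28→b10/s0 L1-HIT; vc=[]
#4 0x22→b8/s0 MISS; vc=[10]
#5 0x2b→b10/s0 VC-HIT; vc=[8]
#6 0x29→b10/s0 L1-HIT; vc=[8]
#7 0x2a→b10/s0 L1-HIT; vc=[8]
#8 0x8→b2/s0 MISS; vc=[8,10]
#9 0x10→b4/s0 MISS; vc=[8,10,2]
#10 0x8→b2/s0 VC-HIT; vc=[8,10,4]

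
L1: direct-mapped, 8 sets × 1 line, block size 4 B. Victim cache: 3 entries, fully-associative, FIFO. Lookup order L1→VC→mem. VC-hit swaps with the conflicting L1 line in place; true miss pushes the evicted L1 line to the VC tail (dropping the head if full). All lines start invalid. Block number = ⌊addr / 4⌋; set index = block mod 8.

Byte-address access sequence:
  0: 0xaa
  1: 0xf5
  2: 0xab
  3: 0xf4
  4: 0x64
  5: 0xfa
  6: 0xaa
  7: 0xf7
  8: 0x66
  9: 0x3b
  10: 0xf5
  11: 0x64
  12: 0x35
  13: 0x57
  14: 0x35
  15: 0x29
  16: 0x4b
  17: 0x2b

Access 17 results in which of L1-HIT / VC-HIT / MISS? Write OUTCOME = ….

OUTCOME = VC-HIT

0: 0xaa (blk 42, set 2) → MISS  vc=[]
1: 0xf5 (blk 61, set 5) → MISS  vc=[]
2: 0xab (blk 42, set 2) → L1-HIT  vc=[]
3: 0xf4 (blk 61, set 5) → L1-HIT  vc=[]
4: 0x64 (blk 25, set 1) → MISS  vc=[]
5: 0xfa (blk 62, set 6) → MISS  vc=[]
6: 0xaa (blk 42, set 2) → L1-HIT  vc=[]
7: 0xf7 (blk 61, set 5) → L1-HIT  vc=[]
8: 0x66 (blk 25, set 1) → L1-HIT  vc=[]
9: 0x3b (blk 14, set 6) → MISS  vc=[62]
10: 0xf5 (blk 61, set 5) → L1-HIT  vc=[62]
11: 0x64 (blk 25, set 1) → L1-HIT  vc=[62]
12: 0x35 (blk 13, set 5) → MISS  vc=[62, 61]
13: 0x57 (blk 21, set 5) → MISS  vc=[62, 61, 13]
14: 0x35 (blk 13, set 5) → VC-HIT  vc=[62, 61, 21]
15: 0x29 (blk 10, set 2) → MISS  vc=[61, 21, 42]
16: 0x4b (blk 18, set 2) → MISS  vc=[21, 42, 10]
17: 0x2b (blk 10, set 2) → VC-HIT  vc=[21, 42, 18]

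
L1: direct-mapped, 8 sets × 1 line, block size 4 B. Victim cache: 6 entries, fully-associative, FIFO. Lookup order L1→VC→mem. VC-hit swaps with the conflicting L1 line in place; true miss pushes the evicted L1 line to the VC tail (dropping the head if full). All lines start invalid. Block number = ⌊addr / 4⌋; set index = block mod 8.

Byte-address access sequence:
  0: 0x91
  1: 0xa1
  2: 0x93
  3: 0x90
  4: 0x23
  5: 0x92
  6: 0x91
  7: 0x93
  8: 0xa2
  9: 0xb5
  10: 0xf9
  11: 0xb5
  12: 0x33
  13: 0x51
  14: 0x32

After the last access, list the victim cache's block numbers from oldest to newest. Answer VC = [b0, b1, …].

VC = [8, 36, 20]

0: 0x91 (blk 36, set 4) → MISS  vc=[]
1: 0xa1 (blk 40, set 0) → MISS  vc=[]
2: 0x93 (blk 36, set 4) → L1-HIT  vc=[]
3: 0x90 (blk 36, set 4) → L1-HIT  vc=[]
4: 0x23 (blk 8, set 0) → MISS  vc=[40]
5: 0x92 (blk 36, set 4) → L1-HIT  vc=[40]
6: 0x91 (blk 36, set 4) → L1-HIT  vc=[40]
7: 0x93 (blk 36, set 4) → L1-HIT  vc=[40]
8: 0xa2 (blk 40, set 0) → VC-HIT  vc=[8]
9: 0xb5 (blk 45, set 5) → MISS  vc=[8]
10: 0xf9 (blk 62, set 6) → MISS  vc=[8]
11: 0xb5 (blk 45, set 5) → L1-HIT  vc=[8]
12: 0x33 (blk 12, set 4) → MISS  vc=[8, 36]
13: 0x51 (blk 20, set 4) → MISS  vc=[8, 36, 12]
14: 0x32 (blk 12, set 4) → VC-HIT  vc=[8, 36, 20]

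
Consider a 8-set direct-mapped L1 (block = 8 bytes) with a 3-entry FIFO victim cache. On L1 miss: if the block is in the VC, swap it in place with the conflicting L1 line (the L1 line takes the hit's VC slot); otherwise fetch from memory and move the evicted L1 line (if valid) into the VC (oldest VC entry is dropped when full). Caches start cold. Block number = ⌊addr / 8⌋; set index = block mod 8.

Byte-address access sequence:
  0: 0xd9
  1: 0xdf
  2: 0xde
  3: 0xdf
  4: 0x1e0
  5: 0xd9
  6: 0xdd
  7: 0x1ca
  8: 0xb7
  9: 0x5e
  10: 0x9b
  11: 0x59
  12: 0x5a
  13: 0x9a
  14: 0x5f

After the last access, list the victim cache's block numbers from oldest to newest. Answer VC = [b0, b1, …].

0: 0xd9 (blk 27, set 3) → MISS  vc=[]
1: 0xdf (blk 27, set 3) → L1-HIT  vc=[]
2: 0xde (blk 27, set 3) → L1-HIT  vc=[]
3: 0xdf (blk 27, set 3) → L1-HIT  vc=[]
4: 0x1e0 (blk 60, set 4) → MISS  vc=[]
5: 0xd9 (blk 27, set 3) → L1-HIT  vc=[]
6: 0xdd (blk 27, set 3) → L1-HIT  vc=[]
7: 0x1ca (blk 57, set 1) → MISS  vc=[]
8: 0xb7 (blk 22, set 6) → MISS  vc=[]
9: 0x5e (blk 11, set 3) → MISS  vc=[27]
10: 0x9b (blk 19, set 3) → MISS  vc=[27, 11]
11: 0x59 (blk 11, set 3) → VC-HIT  vc=[27, 19]
12: 0x5a (blk 11, set 3) → L1-HIT  vc=[27, 19]
13: 0x9a (blk 19, set 3) → VC-HIT  vc=[27, 11]
14: 0x5f (blk 11, set 3) → VC-HIT  vc=[27, 19]

VC = [27, 19]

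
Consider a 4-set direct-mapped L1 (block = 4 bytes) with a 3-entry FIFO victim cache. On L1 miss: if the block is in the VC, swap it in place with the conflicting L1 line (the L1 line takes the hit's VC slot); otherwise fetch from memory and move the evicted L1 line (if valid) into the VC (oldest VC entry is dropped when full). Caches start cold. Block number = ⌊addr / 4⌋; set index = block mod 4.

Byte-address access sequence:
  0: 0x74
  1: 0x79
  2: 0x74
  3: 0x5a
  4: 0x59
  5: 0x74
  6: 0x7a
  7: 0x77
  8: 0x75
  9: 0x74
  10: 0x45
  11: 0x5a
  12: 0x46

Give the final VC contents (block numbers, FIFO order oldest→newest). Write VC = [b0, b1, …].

#0 0x74→b29/s1 MISS; vc=[]
#1 0x79→b30/s2 MISS; vc=[]
#2 0x74→b29/s1 L1-HIT; vc=[]
#3 0x5a→b22/s2 MISS; vc=[30]
#4 0x59→b22/s2 L1-HIT; vc=[30]
#5 0x74→b29/s1 L1-HIT; vc=[30]
#6 0x7a→b30/s2 VC-HIT; vc=[22]
#7 0x77→b29/s1 L1-HIT; vc=[22]
#8 0x75→b29/s1 L1-HIT; vc=[22]
#9 0x74→b29/s1 L1-HIT; vc=[22]
#10 0x45→b17/s1 MISS; vc=[22,29]
#11 0x5a→b22/s2 VC-HIT; vc=[30,29]
#12 0x46→b17/s1 L1-HIT; vc=[30,29]

VC = [30, 29]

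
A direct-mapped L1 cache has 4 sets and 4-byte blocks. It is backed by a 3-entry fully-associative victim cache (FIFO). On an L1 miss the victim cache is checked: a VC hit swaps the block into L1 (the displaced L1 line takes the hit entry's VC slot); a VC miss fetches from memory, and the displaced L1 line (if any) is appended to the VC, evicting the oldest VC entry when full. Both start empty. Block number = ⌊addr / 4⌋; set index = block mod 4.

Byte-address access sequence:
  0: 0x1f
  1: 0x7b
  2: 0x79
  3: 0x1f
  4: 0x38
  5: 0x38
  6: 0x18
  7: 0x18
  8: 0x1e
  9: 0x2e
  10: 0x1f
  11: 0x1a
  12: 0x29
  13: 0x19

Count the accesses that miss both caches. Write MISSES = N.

  [0] addr=0x1f blk=7 s=3: MISS | VC []
  [1] addr=0x7b blk=30 s=2: MISS | VC []
  [2] addr=0x79 blk=30 s=2: L1-HIT | VC []
  [3] addr=0x1f blk=7 s=3: L1-HIT | VC []
  [4] addr=0x38 blk=14 s=2: MISS | VC [30]
  [5] addr=0x38 blk=14 s=2: L1-HIT | VC [30]
  [6] addr=0x18 blk=6 s=2: MISS | VC [30, 14]
  [7] addr=0x18 blk=6 s=2: L1-HIT | VC [30, 14]
  [8] addr=0x1e blk=7 s=3: L1-HIT | VC [30, 14]
  [9] addr=0x2e blk=11 s=3: MISS | VC [30, 14, 7]
  [10] addr=0x1f blk=7 s=3: VC-HIT | VC [30, 14, 11]
  [11] addr=0x1a blk=6 s=2: L1-HIT | VC [30, 14, 11]
  [12] addr=0x29 blk=10 s=2: MISS | VC [14, 11, 6]
  [13] addr=0x19 blk=6 s=2: VC-HIT | VC [14, 11, 10]

MISSES = 6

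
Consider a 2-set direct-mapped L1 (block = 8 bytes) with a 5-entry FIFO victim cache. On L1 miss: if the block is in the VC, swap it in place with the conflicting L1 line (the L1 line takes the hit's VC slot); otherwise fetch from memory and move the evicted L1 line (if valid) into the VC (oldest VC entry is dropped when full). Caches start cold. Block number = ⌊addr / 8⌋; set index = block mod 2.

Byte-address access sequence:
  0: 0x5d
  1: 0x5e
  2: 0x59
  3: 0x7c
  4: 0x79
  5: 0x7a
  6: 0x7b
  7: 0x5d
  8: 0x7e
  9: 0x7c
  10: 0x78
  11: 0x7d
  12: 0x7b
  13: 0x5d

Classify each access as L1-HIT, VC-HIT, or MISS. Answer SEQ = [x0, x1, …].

  [0] addr=0x5d blk=11 s=1: MISS | VC []
  [1] addr=0x5e blk=11 s=1: L1-HIT | VC []
  [2] addr=0x59 blk=11 s=1: L1-HIT | VC []
  [3] addr=0x7c blk=15 s=1: MISS | VC [11]
  [4] addr=0x79 blk=15 s=1: L1-HIT | VC [11]
  [5] addr=0x7a blk=15 s=1: L1-HIT | VC [11]
  [6] addr=0x7b blk=15 s=1: L1-HIT | VC [11]
  [7] addr=0x5d blk=11 s=1: VC-HIT | VC [15]
  [8] addr=0x7e blk=15 s=1: VC-HIT | VC [11]
  [9] addr=0x7c blk=15 s=1: L1-HIT | VC [11]
  [10] addr=0x78 blk=15 s=1: L1-HIT | VC [11]
  [11] addr=0x7d blk=15 s=1: L1-HIT | VC [11]
  [12] addr=0x7b blk=15 s=1: L1-HIT | VC [11]
  [13] addr=0x5d blk=11 s=1: VC-HIT | VC [15]

SEQ = [MISS, L1-HIT, L1-HIT, MISS, L1-HIT, L1-HIT, L1-HIT, VC-HIT, VC-HIT, L1-HIT, L1-HIT, L1-HIT, L1-HIT, VC-HIT]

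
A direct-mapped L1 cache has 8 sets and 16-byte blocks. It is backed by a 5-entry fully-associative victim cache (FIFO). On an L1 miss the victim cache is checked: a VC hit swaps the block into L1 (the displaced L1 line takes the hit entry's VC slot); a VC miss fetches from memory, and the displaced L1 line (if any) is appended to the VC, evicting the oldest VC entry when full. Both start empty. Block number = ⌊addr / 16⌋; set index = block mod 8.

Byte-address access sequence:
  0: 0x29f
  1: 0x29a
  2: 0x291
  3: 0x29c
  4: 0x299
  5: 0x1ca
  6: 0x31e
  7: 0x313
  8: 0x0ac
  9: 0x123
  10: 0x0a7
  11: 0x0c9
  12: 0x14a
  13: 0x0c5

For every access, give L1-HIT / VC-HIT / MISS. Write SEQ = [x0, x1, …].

#0 0x29f→b41/s1 MISS; vc=[]
#1 0x29a→b41/s1 L1-HIT; vc=[]
#2 0x291→b41/s1 L1-HIT; vc=[]
#3 0x29c→b41/s1 L1-HIT; vc=[]
#4 0x299→b41/s1 L1-HIT; vc=[]
#5 0x1ca→b28/s4 MISS; vc=[]
#6 0x31e→b49/s1 MISS; vc=[41]
#7 0x313→b49/s1 L1-HIT; vc=[41]
#8 0xac→b10/s2 MISS; vc=[41]
#9 0x123→b18/s2 MISS; vc=[41,10]
#10 0xa7→b10/s2 VC-HIT; vc=[41,18]
#11 0xc9→b12/s4 MISS; vc=[41,18,28]
#12 0x14a→b20/s4 MISS; vc=[41,18,28,12]
#13 0xc5→b12/s4 VC-HIT; vc=[41,18,28,20]

SEQ = [MISS, L1-HIT, L1-HIT, L1-HIT, L1-HIT, MISS, MISS, L1-HIT, MISS, MISS, VC-HIT, MISS, MISS, VC-HIT]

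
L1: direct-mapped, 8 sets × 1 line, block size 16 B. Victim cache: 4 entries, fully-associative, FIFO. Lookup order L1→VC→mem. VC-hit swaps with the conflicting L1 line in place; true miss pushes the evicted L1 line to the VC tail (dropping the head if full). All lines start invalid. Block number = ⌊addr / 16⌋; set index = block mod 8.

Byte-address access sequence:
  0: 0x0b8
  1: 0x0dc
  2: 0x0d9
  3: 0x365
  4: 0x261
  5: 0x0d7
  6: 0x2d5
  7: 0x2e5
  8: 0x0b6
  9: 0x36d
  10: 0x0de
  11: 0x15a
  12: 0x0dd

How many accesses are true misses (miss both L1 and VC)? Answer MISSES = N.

#0 0xb8→b11/s3 MISS; vc=[]
#1 0xdc→b13/s5 MISS; vc=[]
#2 0xd9→b13/s5 L1-HIT; vc=[]
#3 0x365→b54/s6 MISS; vc=[]
#4 0x261→b38/s6 MISS; vc=[54]
#5 0xd7→b13/s5 L1-HIT; vc=[54]
#6 0x2d5→b45/s5 MISS; vc=[54,13]
#7 0x2e5→b46/s6 MISS; vc=[54,13,38]
#8 0xb6→b11/s3 L1-HIT; vc=[54,13,38]
#9 0x36d→b54/s6 VC-HIT; vc=[46,13,38]
#10 0xde→b13/s5 VC-HIT; vc=[46,45,38]
#11 0x15a→b21/s5 MISS; vc=[46,45,38,13]
#12 0xdd→b13/s5 VC-HIT; vc=[46,45,38,21]

MISSES = 7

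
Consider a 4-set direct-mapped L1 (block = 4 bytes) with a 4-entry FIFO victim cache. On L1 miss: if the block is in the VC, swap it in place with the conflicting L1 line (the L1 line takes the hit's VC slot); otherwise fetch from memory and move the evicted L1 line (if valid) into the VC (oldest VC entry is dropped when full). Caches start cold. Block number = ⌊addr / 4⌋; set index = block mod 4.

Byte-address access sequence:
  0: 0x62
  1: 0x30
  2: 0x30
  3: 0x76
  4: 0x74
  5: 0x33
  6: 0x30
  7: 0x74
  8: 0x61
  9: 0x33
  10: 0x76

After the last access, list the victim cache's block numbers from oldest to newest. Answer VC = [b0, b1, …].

  [0] addr=0x62 blk=24 s=0: MISS | VC []
  [1] addr=0x30 blk=12 s=0: MISS | VC [24]
  [2] addr=0x30 blk=12 s=0: L1-HIT | VC [24]
  [3] addr=0x76 blk=29 s=1: MISS | VC [24]
  [4] addr=0x74 blk=29 s=1: L1-HIT | VC [24]
  [5] addr=0x33 blk=12 s=0: L1-HIT | VC [24]
  [6] addr=0x30 blk=12 s=0: L1-HIT | VC [24]
  [7] addr=0x74 blk=29 s=1: L1-HIT | VC [24]
  [8] addr=0x61 blk=24 s=0: VC-HIT | VC [12]
  [9] addr=0x33 blk=12 s=0: VC-HIT | VC [24]
  [10] addr=0x76 blk=29 s=1: L1-HIT | VC [24]

VC = [24]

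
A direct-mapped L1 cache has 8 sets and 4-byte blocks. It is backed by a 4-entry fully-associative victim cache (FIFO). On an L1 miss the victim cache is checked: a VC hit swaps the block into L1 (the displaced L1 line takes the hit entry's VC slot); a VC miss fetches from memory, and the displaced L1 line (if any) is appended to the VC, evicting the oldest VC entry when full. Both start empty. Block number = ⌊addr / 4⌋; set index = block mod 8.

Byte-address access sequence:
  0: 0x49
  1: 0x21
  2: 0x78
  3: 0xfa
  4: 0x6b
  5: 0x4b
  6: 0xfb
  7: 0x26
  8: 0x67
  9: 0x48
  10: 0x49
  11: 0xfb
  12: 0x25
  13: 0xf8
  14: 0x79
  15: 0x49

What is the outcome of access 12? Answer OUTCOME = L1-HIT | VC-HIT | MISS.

OUTCOME = VC-HIT

  [0] addr=0x49 blk=18 s=2: MISS | VC []
  [1] addr=0x21 blk=8 s=0: MISS | VC []
  [2] addr=0x78 blk=30 s=6: MISS | VC []
  [3] addr=0xfa blk=62 s=6: MISS | VC [30]
  [4] addr=0x6b blk=26 s=2: MISS | VC [30, 18]
  [5] addr=0x4b blk=18 s=2: VC-HIT | VC [30, 26]
  [6] addr=0xfb blk=62 s=6: L1-HIT | VC [30, 26]
  [7] addr=0x26 blk=9 s=1: MISS | VC [30, 26]
  [8] addr=0x67 blk=25 s=1: MISS | VC [30, 26, 9]
  [9] addr=0x48 blk=18 s=2: L1-HIT | VC [30, 26, 9]
  [10] addr=0x49 blk=18 s=2: L1-HIT | VC [30, 26, 9]
  [11] addr=0xfb blk=62 s=6: L1-HIT | VC [30, 26, 9]
  [12] addr=0x25 blk=9 s=1: VC-HIT | VC [30, 26, 25]
  [13] addr=0xf8 blk=62 s=6: L1-HIT | VC [30, 26, 25]
  [14] addr=0x79 blk=30 s=6: VC-HIT | VC [62, 26, 25]
  [15] addr=0x49 blk=18 s=2: L1-HIT | VC [62, 26, 25]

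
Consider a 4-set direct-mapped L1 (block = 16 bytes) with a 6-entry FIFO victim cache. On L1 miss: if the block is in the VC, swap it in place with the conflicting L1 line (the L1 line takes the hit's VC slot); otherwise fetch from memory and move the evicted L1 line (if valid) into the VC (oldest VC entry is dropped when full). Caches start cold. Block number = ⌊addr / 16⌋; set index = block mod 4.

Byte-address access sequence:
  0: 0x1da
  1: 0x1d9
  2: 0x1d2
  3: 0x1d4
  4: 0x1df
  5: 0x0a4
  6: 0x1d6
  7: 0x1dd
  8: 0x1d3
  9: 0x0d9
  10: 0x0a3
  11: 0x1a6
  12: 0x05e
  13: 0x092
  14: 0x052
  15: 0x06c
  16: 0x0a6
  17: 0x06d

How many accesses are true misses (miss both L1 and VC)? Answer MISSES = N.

0: 0x1da (blk 29, set 1) → MISS  vc=[]
1: 0x1d9 (blk 29, set 1) → L1-HIT  vc=[]
2: 0x1d2 (blk 29, set 1) → L1-HIT  vc=[]
3: 0x1d4 (blk 29, set 1) → L1-HIT  vc=[]
4: 0x1df (blk 29, set 1) → L1-HIT  vc=[]
5: 0xa4 (blk 10, set 2) → MISS  vc=[]
6: 0x1d6 (blk 29, set 1) → L1-HIT  vc=[]
7: 0x1dd (blk 29, set 1) → L1-HIT  vc=[]
8: 0x1d3 (blk 29, set 1) → L1-HIT  vc=[]
9: 0xd9 (blk 13, set 1) → MISS  vc=[29]
10: 0xa3 (blk 10, set 2) → L1-HIT  vc=[29]
11: 0x1a6 (blk 26, set 2) → MISS  vc=[29, 10]
12: 0x5e (blk 5, set 1) → MISS  vc=[29, 10, 13]
13: 0x92 (blk 9, set 1) → MISS  vc=[29, 10, 13, 5]
14: 0x52 (blk 5, set 1) → VC-HIT  vc=[29, 10, 13, 9]
15: 0x6c (blk 6, set 2) → MISS  vc=[29, 10, 13, 9, 26]
16: 0xa6 (blk 10, set 2) → VC-HIT  vc=[29, 6, 13, 9, 26]
17: 0x6d (blk 6, set 2) → VC-HIT  vc=[29, 10, 13, 9, 26]

MISSES = 7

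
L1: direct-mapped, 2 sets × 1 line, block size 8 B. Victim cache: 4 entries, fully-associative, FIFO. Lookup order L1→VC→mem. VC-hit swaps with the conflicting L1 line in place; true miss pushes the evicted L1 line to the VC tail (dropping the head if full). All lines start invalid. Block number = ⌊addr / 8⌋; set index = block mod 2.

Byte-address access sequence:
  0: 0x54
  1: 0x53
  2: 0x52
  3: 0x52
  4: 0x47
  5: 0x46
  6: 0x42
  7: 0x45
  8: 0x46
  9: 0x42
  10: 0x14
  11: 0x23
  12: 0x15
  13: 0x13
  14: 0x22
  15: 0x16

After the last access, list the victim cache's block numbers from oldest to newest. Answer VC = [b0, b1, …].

VC = [10, 8, 4]

#0 0x54→b10/s0 MISS; vc=[]
#1 0x53→b10/s0 L1-HIT; vc=[]
#2 0x52→b10/s0 L1-HIT; vc=[]
#3 0x52→b10/s0 L1-HIT; vc=[]
#4 0x47→b8/s0 MISS; vc=[10]
#5 0x46→b8/s0 L1-HIT; vc=[10]
#6 0x42→b8/s0 L1-HIT; vc=[10]
#7 0x45→b8/s0 L1-HIT; vc=[10]
#8 0x46→b8/s0 L1-HIT; vc=[10]
#9 0x42→b8/s0 L1-HIT; vc=[10]
#10 0x14→b2/s0 MISS; vc=[10,8]
#11 0x23→b4/s0 MISS; vc=[10,8,2]
#12 0x15→b2/s0 VC-HIT; vc=[10,8,4]
#13 0x13→b2/s0 L1-HIT; vc=[10,8,4]
#14 0x22→b4/s0 VC-HIT; vc=[10,8,2]
#15 0x16→b2/s0 VC-HIT; vc=[10,8,4]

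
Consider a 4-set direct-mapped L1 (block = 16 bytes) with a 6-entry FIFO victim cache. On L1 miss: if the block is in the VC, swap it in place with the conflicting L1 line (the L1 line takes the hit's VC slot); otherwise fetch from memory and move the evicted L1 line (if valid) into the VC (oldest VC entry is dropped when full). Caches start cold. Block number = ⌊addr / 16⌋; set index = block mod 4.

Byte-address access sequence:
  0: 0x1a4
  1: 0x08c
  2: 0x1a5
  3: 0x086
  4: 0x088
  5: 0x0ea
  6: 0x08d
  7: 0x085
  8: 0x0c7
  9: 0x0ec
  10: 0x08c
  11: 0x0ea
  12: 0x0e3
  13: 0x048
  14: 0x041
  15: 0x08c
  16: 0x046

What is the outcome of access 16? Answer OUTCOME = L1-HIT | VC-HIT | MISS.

OUTCOME = VC-HIT

  [0] addr=0x1a4 blk=26 s=2: MISS | VC []
  [1] addr=0x8c blk=8 s=0: MISS | VC []
  [2] addr=0x1a5 blk=26 s=2: L1-HIT | VC []
  [3] addr=0x86 blk=8 s=0: L1-HIT | VC []
  [4] addr=0x88 blk=8 s=0: L1-HIT | VC []
  [5] addr=0xea blk=14 s=2: MISS | VC [26]
  [6] addr=0x8d blk=8 s=0: L1-HIT | VC [26]
  [7] addr=0x85 blk=8 s=0: L1-HIT | VC [26]
  [8] addr=0xc7 blk=12 s=0: MISS | VC [26, 8]
  [9] addr=0xec blk=14 s=2: L1-HIT | VC [26, 8]
  [10] addr=0x8c blk=8 s=0: VC-HIT | VC [26, 12]
  [11] addr=0xea blk=14 s=2: L1-HIT | VC [26, 12]
  [12] addr=0xe3 blk=14 s=2: L1-HIT | VC [26, 12]
  [13] addr=0x48 blk=4 s=0: MISS | VC [26, 12, 8]
  [14] addr=0x41 blk=4 s=0: L1-HIT | VC [26, 12, 8]
  [15] addr=0x8c blk=8 s=0: VC-HIT | VC [26, 12, 4]
  [16] addr=0x46 blk=4 s=0: VC-HIT | VC [26, 12, 8]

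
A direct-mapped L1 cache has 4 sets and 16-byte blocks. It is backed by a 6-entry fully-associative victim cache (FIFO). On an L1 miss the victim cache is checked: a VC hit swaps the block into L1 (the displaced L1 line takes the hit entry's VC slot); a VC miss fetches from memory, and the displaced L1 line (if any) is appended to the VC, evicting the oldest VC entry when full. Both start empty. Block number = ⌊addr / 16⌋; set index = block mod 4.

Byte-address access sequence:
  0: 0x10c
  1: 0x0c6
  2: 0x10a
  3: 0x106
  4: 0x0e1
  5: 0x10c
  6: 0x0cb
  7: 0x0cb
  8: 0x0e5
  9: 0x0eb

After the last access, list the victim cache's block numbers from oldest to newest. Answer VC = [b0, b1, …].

#0 0x10c→b16/s0 MISS; vc=[]
#1 0xc6→b12/s0 MISS; vc=[16]
#2 0x10a→b16/s0 VC-HIT; vc=[12]
#3 0x106→b16/s0 L1-HIT; vc=[12]
#4 0xe1→b14/s2 MISS; vc=[12]
#5 0x10c→b16/s0 L1-HIT; vc=[12]
#6 0xcb→b12/s0 VC-HIT; vc=[16]
#7 0xcb→b12/s0 L1-HIT; vc=[16]
#8 0xe5→b14/s2 L1-HIT; vc=[16]
#9 0xeb→b14/s2 L1-HIT; vc=[16]

VC = [16]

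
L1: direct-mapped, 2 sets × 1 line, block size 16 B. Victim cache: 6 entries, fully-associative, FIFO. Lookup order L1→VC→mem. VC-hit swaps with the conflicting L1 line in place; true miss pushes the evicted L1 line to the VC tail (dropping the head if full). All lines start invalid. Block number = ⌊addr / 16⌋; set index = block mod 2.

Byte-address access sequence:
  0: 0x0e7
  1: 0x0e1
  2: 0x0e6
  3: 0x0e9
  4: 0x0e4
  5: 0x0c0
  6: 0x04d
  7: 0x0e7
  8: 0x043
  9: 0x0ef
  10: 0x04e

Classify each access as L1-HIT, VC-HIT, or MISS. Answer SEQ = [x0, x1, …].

  [0] addr=0xe7 blk=14 s=0: MISS | VC []
  [1] addr=0xe1 blk=14 s=0: L1-HIT | VC []
  [2] addr=0xe6 blk=14 s=0: L1-HIT | VC []
  [3] addr=0xe9 blk=14 s=0: L1-HIT | VC []
  [4] addr=0xe4 blk=14 s=0: L1-HIT | VC []
  [5] addr=0xc0 blk=12 s=0: MISS | VC [14]
  [6] addr=0x4d blk=4 s=0: MISS | VC [14, 12]
  [7] addr=0xe7 blk=14 s=0: VC-HIT | VC [4, 12]
  [8] addr=0x43 blk=4 s=0: VC-HIT | VC [14, 12]
  [9] addr=0xef blk=14 s=0: VC-HIT | VC [4, 12]
  [10] addr=0x4e blk=4 s=0: VC-HIT | VC [14, 12]

SEQ = [MISS, L1-HIT, L1-HIT, L1-HIT, L1-HIT, MISS, MISS, VC-HIT, VC-HIT, VC-HIT, VC-HIT]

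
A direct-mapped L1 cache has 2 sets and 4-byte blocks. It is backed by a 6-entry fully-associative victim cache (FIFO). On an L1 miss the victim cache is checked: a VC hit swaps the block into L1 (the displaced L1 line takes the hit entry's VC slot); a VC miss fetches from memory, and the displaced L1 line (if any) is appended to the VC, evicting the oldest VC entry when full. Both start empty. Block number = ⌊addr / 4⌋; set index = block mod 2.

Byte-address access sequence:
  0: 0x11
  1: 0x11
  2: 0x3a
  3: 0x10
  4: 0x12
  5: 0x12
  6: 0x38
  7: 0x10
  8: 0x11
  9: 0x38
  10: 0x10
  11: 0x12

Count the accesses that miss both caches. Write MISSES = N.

MISSES = 2

0: 0x11 (blk 4, set 0) → MISS  vc=[]
1: 0x11 (blk 4, set 0) → L1-HIT  vc=[]
2: 0x3a (blk 14, set 0) → MISS  vc=[4]
3: 0x10 (blk 4, set 0) → VC-HIT  vc=[14]
4: 0x12 (blk 4, set 0) → L1-HIT  vc=[14]
5: 0x12 (blk 4, set 0) → L1-HIT  vc=[14]
6: 0x38 (blk 14, set 0) → VC-HIT  vc=[4]
7: 0x10 (blk 4, set 0) → VC-HIT  vc=[14]
8: 0x11 (blk 4, set 0) → L1-HIT  vc=[14]
9: 0x38 (blk 14, set 0) → VC-HIT  vc=[4]
10: 0x10 (blk 4, set 0) → VC-HIT  vc=[14]
11: 0x12 (blk 4, set 0) → L1-HIT  vc=[14]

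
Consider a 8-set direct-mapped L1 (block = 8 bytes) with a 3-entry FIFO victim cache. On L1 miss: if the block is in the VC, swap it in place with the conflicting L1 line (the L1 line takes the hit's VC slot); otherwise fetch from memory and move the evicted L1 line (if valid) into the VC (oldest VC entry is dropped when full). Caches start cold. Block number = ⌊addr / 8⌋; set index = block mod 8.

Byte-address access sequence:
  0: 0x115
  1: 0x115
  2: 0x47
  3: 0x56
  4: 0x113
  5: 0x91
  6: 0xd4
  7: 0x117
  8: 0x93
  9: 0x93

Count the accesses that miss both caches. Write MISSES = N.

  [0] addr=0x115 blk=34 s=2: MISS | VC []
  [1] addr=0x115 blk=34 s=2: L1-HIT | VC []
  [2] addr=0x47 blk=8 s=0: MISS | VC []
  [3] addr=0x56 blk=10 s=2: MISS | VC [34]
  [4] addr=0x113 blk=34 s=2: VC-HIT | VC [10]
  [5] addr=0x91 blk=18 s=2: MISS | VC [10, 34]
  [6] addr=0xd4 blk=26 s=2: MISS | VC [10, 34, 18]
  [7] addr=0x117 blk=34 s=2: VC-HIT | VC [10, 26, 18]
  [8] addr=0x93 blk=18 s=2: VC-HIT | VC [10, 26, 34]
  [9] addr=0x93 blk=18 s=2: L1-HIT | VC [10, 26, 34]

MISSES = 5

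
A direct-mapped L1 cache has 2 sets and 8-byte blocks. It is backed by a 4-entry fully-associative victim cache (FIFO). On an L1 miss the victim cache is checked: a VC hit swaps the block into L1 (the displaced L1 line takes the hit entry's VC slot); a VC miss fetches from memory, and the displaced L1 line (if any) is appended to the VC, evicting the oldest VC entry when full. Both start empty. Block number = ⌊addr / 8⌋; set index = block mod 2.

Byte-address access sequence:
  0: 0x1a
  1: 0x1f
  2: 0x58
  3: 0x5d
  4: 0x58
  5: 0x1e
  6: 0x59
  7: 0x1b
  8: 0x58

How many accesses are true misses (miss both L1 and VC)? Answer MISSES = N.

0: 0x1a (blk 3, set 1) → MISS  vc=[]
1: 0x1f (blk 3, set 1) → L1-HIT  vc=[]
2: 0x58 (blk 11, set 1) → MISS  vc=[3]
3: 0x5d (blk 11, set 1) → L1-HIT  vc=[3]
4: 0x58 (blk 11, set 1) → L1-HIT  vc=[3]
5: 0x1e (blk 3, set 1) → VC-HIT  vc=[11]
6: 0x59 (blk 11, set 1) → VC-HIT  vc=[3]
7: 0x1b (blk 3, set 1) → VC-HIT  vc=[11]
8: 0x58 (blk 11, set 1) → VC-HIT  vc=[3]

MISSES = 2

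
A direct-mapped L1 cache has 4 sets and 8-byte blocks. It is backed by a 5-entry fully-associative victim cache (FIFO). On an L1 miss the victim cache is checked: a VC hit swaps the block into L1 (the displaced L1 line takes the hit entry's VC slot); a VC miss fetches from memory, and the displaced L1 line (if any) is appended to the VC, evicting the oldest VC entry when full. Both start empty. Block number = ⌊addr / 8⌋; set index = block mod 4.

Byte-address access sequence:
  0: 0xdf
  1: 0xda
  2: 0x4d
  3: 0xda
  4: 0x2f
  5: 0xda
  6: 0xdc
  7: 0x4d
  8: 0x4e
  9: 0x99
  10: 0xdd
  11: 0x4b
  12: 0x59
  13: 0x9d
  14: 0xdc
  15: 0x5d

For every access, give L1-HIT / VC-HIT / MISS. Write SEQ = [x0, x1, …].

#0 0xdf→b27/s3 MISS; vc=[]
#1 0xda→b27/s3 L1-HIT; vc=[]
#2 0x4d→b9/s1 MISS; vc=[]
#3 0xda→b27/s3 L1-HIT; vc=[]
#4 0x2f→b5/s1 MISS; vc=[9]
#5 0xda→b27/s3 L1-HIT; vc=[9]
#6 0xdc→b27/s3 L1-HIT; vc=[9]
#7 0x4d→b9/s1 VC-HIT; vc=[5]
#8 0x4e→b9/s1 L1-HIT; vc=[5]
#9 0x99→b19/s3 MISS; vc=[5,27]
#10 0xdd→b27/s3 VC-HIT; vc=[5,19]
#11 0x4b→b9/s1 L1-HIT; vc=[5,19]
#12 0x59→b11/s3 MISS; vc=[5,19,27]
#13 0x9d→b19/s3 VC-HIT; vc=[5,11,27]
#14 0xdc→b27/s3 VC-HIT; vc=[5,11,19]
#15 0x5d→b11/s3 VC-HIT; vc=[5,27,19]

SEQ = [MISS, L1-HIT, MISS, L1-HIT, MISS, L1-HIT, L1-HIT, VC-HIT, L1-HIT, MISS, VC-HIT, L1-HIT, MISS, VC-HIT, VC-HIT, VC-HIT]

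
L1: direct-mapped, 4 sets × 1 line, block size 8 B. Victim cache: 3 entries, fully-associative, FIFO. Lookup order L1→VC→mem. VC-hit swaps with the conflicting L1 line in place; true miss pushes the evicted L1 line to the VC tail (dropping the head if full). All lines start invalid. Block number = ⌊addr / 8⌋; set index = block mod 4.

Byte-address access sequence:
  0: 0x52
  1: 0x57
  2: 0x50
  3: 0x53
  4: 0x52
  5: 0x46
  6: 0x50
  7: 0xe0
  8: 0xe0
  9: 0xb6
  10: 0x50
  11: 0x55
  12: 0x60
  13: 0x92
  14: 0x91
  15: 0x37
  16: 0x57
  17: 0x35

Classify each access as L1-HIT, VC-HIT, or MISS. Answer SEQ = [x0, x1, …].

SEQ = [MISS, L1-HIT, L1-HIT, L1-HIT, L1-HIT, MISS, L1-HIT, MISS, L1-HIT, MISS, VC-HIT, L1-HIT, MISS, MISS, L1-HIT, MISS, VC-HIT, VC-HIT]

#0 0x52→b10/s2 MISS; vc=[]
#1 0x57→b10/s2 L1-HIT; vc=[]
#2 0x50→b10/s2 L1-HIT; vc=[]
#3 0x53→b10/s2 L1-HIT; vc=[]
#4 0x52→b10/s2 L1-HIT; vc=[]
#5 0x46→b8/s0 MISS; vc=[]
#6 0x50→b10/s2 L1-HIT; vc=[]
#7 0xe0→b28/s0 MISS; vc=[8]
#8 0xe0→b28/s0 L1-HIT; vc=[8]
#9 0xb6→b22/s2 MISS; vc=[8,10]
#10 0x50→b10/s2 VC-HIT; vc=[8,22]
#11 0x55→b10/s2 L1-HIT; vc=[8,22]
#12 0x60→b12/s0 MISS; vc=[8,22,28]
#13 0x92→b18/s2 MISS; vc=[22,28,10]
#14 0x91→b18/s2 L1-HIT; vc=[22,28,10]
#15 0x37→b6/s2 MISS; vc=[28,10,18]
#16 0x57→b10/s2 VC-HIT; vc=[28,6,18]
#17 0x35→b6/s2 VC-HIT; vc=[28,10,18]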